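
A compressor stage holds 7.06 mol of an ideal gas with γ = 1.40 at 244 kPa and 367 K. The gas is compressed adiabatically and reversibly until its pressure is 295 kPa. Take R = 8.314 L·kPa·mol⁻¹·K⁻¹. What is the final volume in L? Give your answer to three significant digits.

From PV = nRT: V₁ = nRT₁/P₁ = 88.29 L.
Adiabatic (γ = 1.40), T V^(γ−1) and P V^γ constant: T₂ = T₁·(P₂/P₁)^((γ−1)/γ) = 387.5 K; V₂ = V₁·(P₁/P₂)^(1/γ) = 77.09 L.

V₂ ≈ 77.1 L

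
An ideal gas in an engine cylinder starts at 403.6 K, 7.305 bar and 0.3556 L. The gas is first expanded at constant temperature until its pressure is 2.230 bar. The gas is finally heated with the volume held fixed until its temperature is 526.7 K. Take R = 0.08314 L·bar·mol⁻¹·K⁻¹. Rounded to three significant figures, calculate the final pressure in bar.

T constant ⇒ Boyle's law P V = const: T₂ = T₁; V₂ = V₁·(P₁/P₂) = 1.165 L.
Isochoric, so P/T is constant: V₃ = V₂; P₃ = P₂·(T₃/T₂) = 2.910 bar.

P₃ ≈ 2.91 bar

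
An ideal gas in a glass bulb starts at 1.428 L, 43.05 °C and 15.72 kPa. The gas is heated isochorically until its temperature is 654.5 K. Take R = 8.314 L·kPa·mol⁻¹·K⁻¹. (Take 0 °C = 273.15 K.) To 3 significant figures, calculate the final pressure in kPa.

Convert: T₁ = 316.2 K.
Isochoric, so P/T is constant: V₂ = V₁; P₂ = P₁·(T₂/T₁) = 32.54 kPa.

P₂ ≈ 32.5 kPa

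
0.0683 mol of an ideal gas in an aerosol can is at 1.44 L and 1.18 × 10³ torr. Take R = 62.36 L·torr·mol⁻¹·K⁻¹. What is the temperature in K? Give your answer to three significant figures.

PV = nRT ⇒ T = PV/(nR) = (1.18e+03 × 1.44) / (0.0683 × 62.36)

T ≈ 399 K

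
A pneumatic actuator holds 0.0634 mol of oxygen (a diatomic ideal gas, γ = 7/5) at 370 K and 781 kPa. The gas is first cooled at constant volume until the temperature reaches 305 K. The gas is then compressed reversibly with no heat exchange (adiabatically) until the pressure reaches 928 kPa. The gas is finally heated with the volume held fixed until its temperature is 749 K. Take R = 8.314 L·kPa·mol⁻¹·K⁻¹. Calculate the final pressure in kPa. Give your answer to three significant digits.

P₄ ≈ 2.05e+03 kPa

From PV = nRT: V₁ = nRT₁/P₁ = 0.2497 L.
V constant ⇒ P ∝ T: V₂ = V₁; P₂ = P₁·(T₂/T₁) = 643.8 kPa.
Adiabatic (γ = 7/5), T V^(γ−1) and P V^γ constant: T₃ = T₂·(P₃/P₂)^((γ−1)/γ) = 338.6 K; V₃ = V₂·(P₂/P₃)^(1/γ) = 0.1923 L.
Isochoric, so P/T is constant: V₄ = V₃; P₄ = P₃·(T₄/T₃) = 2053 kPa.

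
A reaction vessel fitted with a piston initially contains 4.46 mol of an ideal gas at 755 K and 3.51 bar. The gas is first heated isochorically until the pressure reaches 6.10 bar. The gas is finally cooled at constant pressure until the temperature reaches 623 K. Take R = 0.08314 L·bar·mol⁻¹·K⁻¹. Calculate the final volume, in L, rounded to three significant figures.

From PV = nRT: V₁ = nRT₁/P₁ = 79.76 L.
Isochoric, so P/T is constant: V₂ = V₁; T₂ = T₁·(P₂/P₁) = 1312 K.
Isobaric, so V/T is constant: P₃ = P₂; V₃ = V₂·(T₃/T₂) = 37.87 L.

V₃ ≈ 37.9 L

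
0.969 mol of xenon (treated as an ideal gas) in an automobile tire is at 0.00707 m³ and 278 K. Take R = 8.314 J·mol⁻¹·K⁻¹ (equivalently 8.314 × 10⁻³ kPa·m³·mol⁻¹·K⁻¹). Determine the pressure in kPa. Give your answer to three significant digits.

PV = nRT ⇒ P = nRT/V = (0.969 × 8.314 × 10⁻³ × 278) / 0.00707

P ≈ 317 kPa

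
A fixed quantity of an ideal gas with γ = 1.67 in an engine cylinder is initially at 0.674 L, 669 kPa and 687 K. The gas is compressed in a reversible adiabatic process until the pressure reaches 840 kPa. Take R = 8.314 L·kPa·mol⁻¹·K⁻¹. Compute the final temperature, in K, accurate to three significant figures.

Reversible adiabatic, γ = 1.67: T₂ = T₁·(P₂/P₁)^((γ−1)/γ) = 752.7 K; V₂ = V₁·(P₁/P₂)^(1/γ) = 0.5881 L.

T₂ ≈ 753 K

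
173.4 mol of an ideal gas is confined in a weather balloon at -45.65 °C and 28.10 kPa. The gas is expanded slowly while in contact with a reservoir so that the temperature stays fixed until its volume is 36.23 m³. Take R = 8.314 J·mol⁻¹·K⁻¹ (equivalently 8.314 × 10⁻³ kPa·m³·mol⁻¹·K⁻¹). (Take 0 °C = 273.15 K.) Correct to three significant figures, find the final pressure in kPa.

Convert: T₁ = 227.5 K.
From PV = nRT: V₁ = nRT₁/P₁ = 11.67 m³.
T constant ⇒ Boyle's law P V = const: T₂ = T₁; P₂ = P₁·(V₁/V₂) = 9.053 kPa.

P₂ ≈ 9.05 kPa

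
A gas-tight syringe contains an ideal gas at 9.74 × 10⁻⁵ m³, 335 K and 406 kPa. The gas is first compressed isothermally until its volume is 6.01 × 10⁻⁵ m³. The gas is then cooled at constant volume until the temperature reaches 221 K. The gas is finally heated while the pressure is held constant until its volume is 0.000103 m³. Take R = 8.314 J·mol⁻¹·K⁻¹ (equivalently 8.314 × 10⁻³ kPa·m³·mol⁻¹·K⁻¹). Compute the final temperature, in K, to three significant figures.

Isothermal, so P V is constant: T₂ = T₁; P₂ = P₁·(V₁/V₂) = 658.0 kPa.
V constant ⇒ P ∝ T: V₃ = V₂; P₃ = P₂·(T₃/T₂) = 434.1 kPa.
Isobaric, so V/T is constant: P₄ = P₃; T₄ = T₃·(V₄/V₃) = 378.8 K.

T₄ ≈ 379 K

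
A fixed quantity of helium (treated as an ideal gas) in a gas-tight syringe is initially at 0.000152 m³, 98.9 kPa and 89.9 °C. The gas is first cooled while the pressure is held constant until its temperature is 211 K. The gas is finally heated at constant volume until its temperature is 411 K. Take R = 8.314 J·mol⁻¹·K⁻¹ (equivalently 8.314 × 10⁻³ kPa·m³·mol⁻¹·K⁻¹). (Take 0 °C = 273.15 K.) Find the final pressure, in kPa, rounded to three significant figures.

Convert: T₁ = 363.0 K.
Isobaric, so V/T is constant: P₂ = P₁; V₂ = V₁·(T₂/T₁) = 8.834e-05 m³.
Isochoric, so P/T is constant: V₃ = V₂; P₃ = P₂·(T₃/T₂) = 192.6 kPa.

P₃ ≈ 193 kPa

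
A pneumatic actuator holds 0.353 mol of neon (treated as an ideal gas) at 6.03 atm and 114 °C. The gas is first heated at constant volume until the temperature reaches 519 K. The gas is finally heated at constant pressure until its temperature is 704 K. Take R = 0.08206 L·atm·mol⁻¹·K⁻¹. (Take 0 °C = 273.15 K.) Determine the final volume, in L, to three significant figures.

Convert: T₁ = 387.1 K.
From PV = nRT: V₁ = nRT₁/P₁ = 1.860 L.
Isochoric, so P/T is constant: V₂ = V₁; P₂ = P₁·(T₂/T₁) = 8.084 atm.
Isobaric, so V/T is constant: P₃ = P₂; V₃ = V₂·(T₃/T₂) = 2.523 L.

V₃ ≈ 2.52 L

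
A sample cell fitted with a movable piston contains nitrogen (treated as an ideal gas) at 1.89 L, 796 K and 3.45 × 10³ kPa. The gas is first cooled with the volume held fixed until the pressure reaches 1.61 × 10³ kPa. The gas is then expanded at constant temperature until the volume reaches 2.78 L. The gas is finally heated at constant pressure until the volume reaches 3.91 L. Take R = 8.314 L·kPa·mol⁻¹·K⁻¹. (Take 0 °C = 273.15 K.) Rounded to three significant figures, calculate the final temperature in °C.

T₄ ≈ 249 °C

V constant ⇒ P ∝ T: V₂ = V₁; T₂ = T₁·(P₂/P₁) = 371.5 K.
Isothermal, so P V is constant: T₃ = T₂; P₃ = P₂·(V₂/V₃) = 1095 kPa.
P constant ⇒ V ∝ T: P₄ = P₃; T₄ = T₃·(V₄/V₃) = 522.5 K.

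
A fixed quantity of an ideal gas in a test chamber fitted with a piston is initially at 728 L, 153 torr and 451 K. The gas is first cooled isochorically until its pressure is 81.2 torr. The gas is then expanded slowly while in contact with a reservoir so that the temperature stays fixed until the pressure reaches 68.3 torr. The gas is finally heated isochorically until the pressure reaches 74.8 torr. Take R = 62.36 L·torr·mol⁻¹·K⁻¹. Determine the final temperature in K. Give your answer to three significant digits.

T₄ ≈ 262 K

V constant ⇒ P ∝ T: V₂ = V₁; T₂ = T₁·(P₂/P₁) = 239.4 K.
T constant ⇒ Boyle's law P V = const: T₃ = T₂; V₃ = V₂·(P₂/P₃) = 865.5 L.
V constant ⇒ P ∝ T: V₄ = V₃; T₄ = T₃·(P₄/P₃) = 262.1 K.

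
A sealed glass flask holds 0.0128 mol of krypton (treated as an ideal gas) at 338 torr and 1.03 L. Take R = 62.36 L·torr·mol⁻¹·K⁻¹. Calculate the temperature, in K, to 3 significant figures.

T ≈ 436 K

PV = nRT ⇒ T = PV/(nR) = (338 × 1.03) / (0.0128 × 62.36)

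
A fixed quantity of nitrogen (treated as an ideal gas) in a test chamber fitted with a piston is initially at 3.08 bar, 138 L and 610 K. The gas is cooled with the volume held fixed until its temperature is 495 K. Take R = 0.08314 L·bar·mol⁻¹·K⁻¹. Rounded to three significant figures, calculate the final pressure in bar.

P₂ ≈ 2.50 bar

Isochoric, so P/T is constant: V₂ = V₁; P₂ = P₁·(T₂/T₁) = 2.499 bar.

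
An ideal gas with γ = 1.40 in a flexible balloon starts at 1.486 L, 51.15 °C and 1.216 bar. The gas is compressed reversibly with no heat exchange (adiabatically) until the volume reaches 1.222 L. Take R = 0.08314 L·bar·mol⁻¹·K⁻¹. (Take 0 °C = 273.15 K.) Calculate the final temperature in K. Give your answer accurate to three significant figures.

T₂ ≈ 351 K

Convert: T₁ = 324.3 K.
Reversible adiabatic, γ = 1.40: T₂ = T₁·(V₁/V₂)^(γ−1) = 350.7 K; P₂ = P₁·(V₁/V₂)^γ = 1.599 bar.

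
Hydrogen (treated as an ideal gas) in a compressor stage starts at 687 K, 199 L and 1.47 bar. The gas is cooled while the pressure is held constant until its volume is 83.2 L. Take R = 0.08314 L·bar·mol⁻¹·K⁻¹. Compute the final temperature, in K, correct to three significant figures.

T₂ ≈ 287 K

Isobaric, so V/T is constant: P₂ = P₁; T₂ = T₁·(V₂/V₁) = 287.2 K.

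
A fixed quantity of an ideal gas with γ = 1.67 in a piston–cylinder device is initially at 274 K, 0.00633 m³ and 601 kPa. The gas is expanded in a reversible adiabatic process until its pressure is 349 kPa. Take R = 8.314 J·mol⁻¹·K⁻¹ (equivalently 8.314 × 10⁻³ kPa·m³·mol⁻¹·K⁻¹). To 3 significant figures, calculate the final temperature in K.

Reversible adiabatic, γ = 1.67: T₂ = T₁·(P₂/P₁)^((γ−1)/γ) = 220.3 K; V₂ = V₁·(P₁/P₂)^(1/γ) = 0.008765 m³.

T₂ ≈ 220 K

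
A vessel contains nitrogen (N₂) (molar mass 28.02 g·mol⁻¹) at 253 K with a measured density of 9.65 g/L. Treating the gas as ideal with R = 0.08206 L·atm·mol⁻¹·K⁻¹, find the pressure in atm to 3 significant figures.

P ≈ 7.15 atm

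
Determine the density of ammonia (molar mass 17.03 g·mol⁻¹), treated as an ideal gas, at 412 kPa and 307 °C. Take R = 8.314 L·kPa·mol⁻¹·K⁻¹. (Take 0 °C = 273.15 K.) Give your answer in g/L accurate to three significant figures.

ρ = PM/(RT) = (412 × 17.03) / (8.314 × 580.1)

ρ ≈ 1.45 g/L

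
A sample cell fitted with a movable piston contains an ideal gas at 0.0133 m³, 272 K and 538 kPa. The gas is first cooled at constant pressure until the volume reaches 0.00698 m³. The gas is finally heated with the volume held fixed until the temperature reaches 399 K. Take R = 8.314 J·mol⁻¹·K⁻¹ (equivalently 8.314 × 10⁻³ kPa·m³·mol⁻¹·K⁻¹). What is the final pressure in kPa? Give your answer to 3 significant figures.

Isobaric, so V/T is constant: P₂ = P₁; T₂ = T₁·(V₂/V₁) = 142.7 K.
Isochoric, so P/T is constant: V₃ = V₂; P₃ = P₂·(T₃/T₂) = 1504 kPa.

P₃ ≈ 1.50e+03 kPa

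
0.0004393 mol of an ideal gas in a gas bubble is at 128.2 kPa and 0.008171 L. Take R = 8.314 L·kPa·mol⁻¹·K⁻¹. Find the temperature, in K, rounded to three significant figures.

PV = nRT ⇒ T = PV/(nR) = (128.2 × 0.008171) / (0.0004393 × 8.314)

T ≈ 287 K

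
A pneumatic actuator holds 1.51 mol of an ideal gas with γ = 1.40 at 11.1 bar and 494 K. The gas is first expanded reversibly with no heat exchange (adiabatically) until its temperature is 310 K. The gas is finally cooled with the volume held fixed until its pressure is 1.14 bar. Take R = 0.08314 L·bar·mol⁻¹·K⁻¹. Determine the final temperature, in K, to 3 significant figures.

From PV = nRT: V₁ = nRT₁/P₁ = 5.587 L.
Reversible adiabatic, γ = 1.40: P₂ = P₁·(T₂/T₁)^(γ/(γ−1)) = 2.173 bar; V₂ = V₁·(T₁/T₂)^(1/(γ−1)) = 17.91 L.
Isochoric, so P/T is constant: V₃ = V₂; T₃ = T₂·(P₃/P₂) = 162.6 K.

T₃ ≈ 163 K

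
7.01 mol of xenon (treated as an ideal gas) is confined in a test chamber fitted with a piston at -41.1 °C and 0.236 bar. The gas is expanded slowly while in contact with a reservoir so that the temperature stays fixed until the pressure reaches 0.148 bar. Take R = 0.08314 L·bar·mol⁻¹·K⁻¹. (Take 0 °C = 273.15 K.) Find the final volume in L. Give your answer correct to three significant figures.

V₂ ≈ 914 L

Convert: T₁ = 232.0 K.
From PV = nRT: V₁ = nRT₁/P₁ = 573.1 L.
T constant ⇒ Boyle's law P V = const: T₂ = T₁; V₂ = V₁·(P₁/P₂) = 913.8 L.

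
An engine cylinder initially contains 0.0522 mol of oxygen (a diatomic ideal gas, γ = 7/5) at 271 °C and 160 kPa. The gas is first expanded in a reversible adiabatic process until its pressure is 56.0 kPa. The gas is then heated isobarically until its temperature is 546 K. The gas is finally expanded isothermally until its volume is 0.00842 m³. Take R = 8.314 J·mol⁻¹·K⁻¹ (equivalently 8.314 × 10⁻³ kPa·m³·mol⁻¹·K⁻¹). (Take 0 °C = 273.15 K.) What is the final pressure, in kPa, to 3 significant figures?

Convert: T₁ = 544.1 K.
From PV = nRT: V₁ = nRT₁/P₁ = 0.001476 m³.
Adiabatic (γ = 7/5), T V^(γ−1) and P V^γ constant: T₂ = T₁·(P₂/P₁)^((γ−1)/γ) = 403.1 K; V₂ = V₁·(P₁/P₂)^(1/γ) = 0.003124 m³.
P constant ⇒ V ∝ T: P₃ = P₂; V₃ = V₂·(T₃/T₂) = 0.004231 m³.
Isothermal, so P V is constant: T₄ = T₃; P₄ = P₃·(V₃/V₄) = 28.14 kPa.

P₄ ≈ 28.1 kPa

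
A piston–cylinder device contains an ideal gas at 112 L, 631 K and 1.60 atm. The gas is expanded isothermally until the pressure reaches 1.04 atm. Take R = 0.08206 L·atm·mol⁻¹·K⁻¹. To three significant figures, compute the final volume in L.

V₂ ≈ 172 L

T constant ⇒ Boyle's law P V = const: T₂ = T₁; V₂ = V₁·(P₁/P₂) = 172.3 L.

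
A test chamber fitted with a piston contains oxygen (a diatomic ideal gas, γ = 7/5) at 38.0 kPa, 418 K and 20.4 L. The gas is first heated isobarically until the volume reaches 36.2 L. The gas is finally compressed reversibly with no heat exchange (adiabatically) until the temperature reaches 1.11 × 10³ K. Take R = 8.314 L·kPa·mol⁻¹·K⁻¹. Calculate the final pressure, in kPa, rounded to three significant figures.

P constant ⇒ V ∝ T: P₂ = P₁; T₂ = T₁·(V₂/V₁) = 741.7 K.
Adiabatic (γ = 7/5), T V^(γ−1) and P V^γ constant: P₃ = P₂·(T₃/T₂)^(γ/(γ−1)) = 155.8 kPa; V₃ = V₂·(T₂/T₃)^(1/(γ−1)) = 13.21 L.

P₃ ≈ 156 kPa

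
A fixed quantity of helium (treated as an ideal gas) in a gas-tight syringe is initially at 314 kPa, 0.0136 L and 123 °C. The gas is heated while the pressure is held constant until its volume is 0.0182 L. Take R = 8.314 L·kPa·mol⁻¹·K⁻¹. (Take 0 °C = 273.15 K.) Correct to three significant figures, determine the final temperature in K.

Convert: T₁ = 396.1 K.
Isobaric, so V/T is constant: P₂ = P₁; T₂ = T₁·(V₂/V₁) = 530.1 K.

T₂ ≈ 530 K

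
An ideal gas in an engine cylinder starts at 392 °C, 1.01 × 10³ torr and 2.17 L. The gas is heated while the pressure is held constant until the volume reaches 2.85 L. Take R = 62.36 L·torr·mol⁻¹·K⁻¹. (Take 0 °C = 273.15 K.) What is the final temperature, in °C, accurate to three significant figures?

T₂ ≈ 600 °C

Convert: T₁ = 665.1 K.
P constant ⇒ V ∝ T: P₂ = P₁; T₂ = T₁·(V₂/V₁) = 873.6 K.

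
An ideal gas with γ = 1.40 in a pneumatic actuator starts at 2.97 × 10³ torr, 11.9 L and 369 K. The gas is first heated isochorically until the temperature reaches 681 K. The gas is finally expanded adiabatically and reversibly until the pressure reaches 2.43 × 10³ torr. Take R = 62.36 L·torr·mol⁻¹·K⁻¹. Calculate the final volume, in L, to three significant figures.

Isochoric, so P/T is constant: V₂ = V₁; P₂ = P₁·(T₂/T₁) = 5481 torr.
Reversible adiabatic, γ = 1.40: T₃ = T₂·(P₃/P₂)^((γ−1)/γ) = 539.8 K; V₃ = V₂·(P₂/P₃)^(1/γ) = 21.28 L.

V₃ ≈ 21.3 L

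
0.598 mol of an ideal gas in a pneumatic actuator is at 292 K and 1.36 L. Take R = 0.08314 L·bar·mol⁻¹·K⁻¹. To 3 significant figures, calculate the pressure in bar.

PV = nRT ⇒ P = nRT/V = (0.598 × 0.08314 × 292) / 1.36

P ≈ 10.7 bar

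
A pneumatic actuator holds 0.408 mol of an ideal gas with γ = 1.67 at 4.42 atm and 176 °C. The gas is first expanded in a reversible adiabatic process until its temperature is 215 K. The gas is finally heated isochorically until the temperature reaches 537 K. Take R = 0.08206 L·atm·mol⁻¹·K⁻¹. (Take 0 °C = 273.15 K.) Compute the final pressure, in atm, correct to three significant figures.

P₃ ≈ 1.76 atm

Convert: T₁ = 449.1 K.
From PV = nRT: V₁ = nRT₁/P₁ = 3.402 L.
Adiabatic (γ = 1.67), T V^(γ−1) and P V^γ constant: P₂ = P₁·(T₂/T₁)^(γ/(γ−1)) = 0.7046 atm; V₂ = V₁·(T₁/T₂)^(1/(γ−1)) = 10.22 L.
Isochoric, so P/T is constant: V₃ = V₂; P₃ = P₂·(T₃/T₂) = 1.760 atm.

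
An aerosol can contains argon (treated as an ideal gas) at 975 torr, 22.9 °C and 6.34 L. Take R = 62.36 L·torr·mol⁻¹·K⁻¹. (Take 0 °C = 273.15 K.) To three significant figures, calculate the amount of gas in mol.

n ≈ 0.335 mol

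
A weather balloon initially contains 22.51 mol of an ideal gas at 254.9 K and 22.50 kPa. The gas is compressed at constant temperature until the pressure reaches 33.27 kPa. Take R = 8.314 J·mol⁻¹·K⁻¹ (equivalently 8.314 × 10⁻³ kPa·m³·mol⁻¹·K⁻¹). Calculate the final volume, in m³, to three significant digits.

V₂ ≈ 1.43 m³

From PV = nRT: V₁ = nRT₁/P₁ = 2.120 m³.
Isothermal, so P V is constant: T₂ = T₁; V₂ = V₁·(P₁/P₂) = 1.434 m³.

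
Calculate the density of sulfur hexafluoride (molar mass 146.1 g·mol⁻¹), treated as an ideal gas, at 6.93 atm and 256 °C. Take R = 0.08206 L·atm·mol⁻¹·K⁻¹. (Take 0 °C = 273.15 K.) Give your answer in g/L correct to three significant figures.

ρ ≈ 23.3 g/L

ρ = PM/(RT) = (6.93 × 146.1) / (0.08206 × 529.1)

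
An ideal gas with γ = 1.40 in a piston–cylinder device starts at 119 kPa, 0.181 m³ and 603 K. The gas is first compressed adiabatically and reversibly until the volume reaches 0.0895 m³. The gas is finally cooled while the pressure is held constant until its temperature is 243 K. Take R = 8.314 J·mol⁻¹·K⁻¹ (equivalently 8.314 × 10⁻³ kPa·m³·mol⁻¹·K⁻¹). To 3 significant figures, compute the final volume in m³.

V₃ ≈ 0.0272 m³

Adiabatic (γ = 1.40), T V^(γ−1) and P V^γ constant: T₂ = T₁·(V₁/V₂)^(γ−1) = 799.2 K; P₂ = P₁·(V₁/V₂)^γ = 319.0 kPa.
P constant ⇒ V ∝ T: P₃ = P₂; V₃ = V₂·(T₃/T₂) = 0.02721 m³.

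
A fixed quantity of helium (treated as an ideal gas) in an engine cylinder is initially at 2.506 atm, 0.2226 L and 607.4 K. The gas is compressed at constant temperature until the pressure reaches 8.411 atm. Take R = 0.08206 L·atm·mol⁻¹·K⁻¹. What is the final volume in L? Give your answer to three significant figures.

T constant ⇒ Boyle's law P V = const: T₂ = T₁; V₂ = V₁·(P₁/P₂) = 0.06632 L.

V₂ ≈ 0.0663 L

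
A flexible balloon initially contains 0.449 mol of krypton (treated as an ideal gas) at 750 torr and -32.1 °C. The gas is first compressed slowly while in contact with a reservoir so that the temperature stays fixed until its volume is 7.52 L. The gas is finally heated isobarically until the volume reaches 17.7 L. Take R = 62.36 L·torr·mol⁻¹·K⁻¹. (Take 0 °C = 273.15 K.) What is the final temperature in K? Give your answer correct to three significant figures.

Convert: T₁ = 241.0 K.
From PV = nRT: V₁ = nRT₁/P₁ = 8.999 L.
Isothermal, so P V is constant: T₂ = T₁; P₂ = P₁·(V₁/V₂) = 897.5 torr.
P constant ⇒ V ∝ T: P₃ = P₂; T₃ = T₂·(V₃/V₂) = 567.4 K.

T₃ ≈ 567 K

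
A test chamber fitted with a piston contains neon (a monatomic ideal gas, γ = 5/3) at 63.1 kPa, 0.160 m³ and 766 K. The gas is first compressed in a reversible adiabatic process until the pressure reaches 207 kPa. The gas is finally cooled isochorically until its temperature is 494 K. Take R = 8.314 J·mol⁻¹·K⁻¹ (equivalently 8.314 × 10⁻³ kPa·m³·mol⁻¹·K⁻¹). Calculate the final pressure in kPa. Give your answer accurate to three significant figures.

P₃ ≈ 83.0 kPa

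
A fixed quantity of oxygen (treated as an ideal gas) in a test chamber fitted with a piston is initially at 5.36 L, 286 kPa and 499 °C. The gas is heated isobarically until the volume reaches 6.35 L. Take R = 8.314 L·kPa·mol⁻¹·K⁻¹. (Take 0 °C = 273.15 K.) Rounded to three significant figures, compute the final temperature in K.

T₂ ≈ 915 K

Convert: T₁ = 772.1 K.
P constant ⇒ V ∝ T: P₂ = P₁; T₂ = T₁·(V₂/V₁) = 914.8 K.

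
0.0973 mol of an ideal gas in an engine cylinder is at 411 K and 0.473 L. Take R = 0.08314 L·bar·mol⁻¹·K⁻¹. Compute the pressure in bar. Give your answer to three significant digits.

P ≈ 7.03 bar

PV = nRT ⇒ P = nRT/V = (0.0973 × 0.08314 × 411) / 0.473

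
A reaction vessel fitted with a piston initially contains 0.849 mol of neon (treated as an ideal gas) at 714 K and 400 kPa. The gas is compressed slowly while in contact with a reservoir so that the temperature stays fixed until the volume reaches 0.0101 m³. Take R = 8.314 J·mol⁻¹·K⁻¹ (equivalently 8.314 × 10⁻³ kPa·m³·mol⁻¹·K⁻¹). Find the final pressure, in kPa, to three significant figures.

From PV = nRT: V₁ = nRT₁/P₁ = 0.01260 m³.
Isothermal, so P V is constant: T₂ = T₁; P₂ = P₁·(V₁/V₂) = 499.0 kPa.

P₂ ≈ 499 kPa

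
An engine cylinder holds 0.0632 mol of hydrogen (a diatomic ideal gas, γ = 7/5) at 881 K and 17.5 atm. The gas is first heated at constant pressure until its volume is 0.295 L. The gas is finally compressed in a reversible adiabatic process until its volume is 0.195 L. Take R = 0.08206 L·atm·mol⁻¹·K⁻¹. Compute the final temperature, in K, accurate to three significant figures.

From PV = nRT: V₁ = nRT₁/P₁ = 0.2611 L.
Isobaric, so V/T is constant: P₂ = P₁; T₂ = T₁·(V₂/V₁) = 995.4 K.
Reversible adiabatic, γ = 7/5: T₃ = T₂·(V₂/V₃)^(γ−1) = 1175 K; P₃ = P₂·(V₂/V₃)^γ = 31.24 atm.

T₃ ≈ 1.17e+03 K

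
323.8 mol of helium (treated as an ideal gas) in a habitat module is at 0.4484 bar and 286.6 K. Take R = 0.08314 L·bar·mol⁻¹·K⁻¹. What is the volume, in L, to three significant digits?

PV = nRT ⇒ V = nRT/P = (323.8 × 0.08314 × 286.6) / 0.4484

V ≈ 1.72e+04 L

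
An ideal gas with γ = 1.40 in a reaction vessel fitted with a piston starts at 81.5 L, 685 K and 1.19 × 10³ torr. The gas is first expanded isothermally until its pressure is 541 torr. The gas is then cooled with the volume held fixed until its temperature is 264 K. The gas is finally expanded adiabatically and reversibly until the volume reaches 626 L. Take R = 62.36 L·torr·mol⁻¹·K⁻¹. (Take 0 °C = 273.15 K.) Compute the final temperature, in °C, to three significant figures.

T constant ⇒ Boyle's law P V = const: T₂ = T₁; V₂ = V₁·(P₁/P₂) = 179.3 L.
Isochoric, so P/T is constant: V₃ = V₂; P₃ = P₂·(T₃/T₂) = 208.5 torr.
Reversible adiabatic, γ = 1.40: T₄ = T₃·(V₃/V₄)^(γ−1) = 160.1 K; P₄ = P₃·(V₃/V₄)^γ = 36.21 torr.

T₄ ≈ -113 °C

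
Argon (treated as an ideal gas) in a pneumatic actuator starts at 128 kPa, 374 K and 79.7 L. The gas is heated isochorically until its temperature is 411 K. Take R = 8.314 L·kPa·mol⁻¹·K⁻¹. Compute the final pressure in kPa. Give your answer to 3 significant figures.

Isochoric, so P/T is constant: V₂ = V₁; P₂ = P₁·(T₂/T₁) = 140.7 kPa.

P₂ ≈ 141 kPa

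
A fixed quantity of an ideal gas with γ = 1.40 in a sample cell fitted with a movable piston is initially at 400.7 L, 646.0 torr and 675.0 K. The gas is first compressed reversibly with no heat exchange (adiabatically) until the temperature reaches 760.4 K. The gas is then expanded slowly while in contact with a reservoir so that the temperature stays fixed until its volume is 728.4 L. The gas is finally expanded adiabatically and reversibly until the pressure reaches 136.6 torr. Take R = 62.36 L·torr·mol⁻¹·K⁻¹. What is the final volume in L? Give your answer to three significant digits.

V₄ ≈ 1.57e+03 L

Reversible adiabatic, γ = 1.40: P₂ = P₁·(T₂/T₁)^(γ/(γ−1)) = 980.2 torr; V₂ = V₁·(T₁/T₂)^(1/(γ−1)) = 297.5 L.
T constant ⇒ Boyle's law P V = const: T₃ = T₂; P₃ = P₂·(V₂/V₃) = 400.3 torr.
Adiabatic (γ = 1.40), T V^(γ−1) and P V^γ constant: T₄ = T₃·(P₄/P₃)^((γ−1)/γ) = 559.3 K; V₄ = V₃·(P₃/P₄)^(1/γ) = 1570 L.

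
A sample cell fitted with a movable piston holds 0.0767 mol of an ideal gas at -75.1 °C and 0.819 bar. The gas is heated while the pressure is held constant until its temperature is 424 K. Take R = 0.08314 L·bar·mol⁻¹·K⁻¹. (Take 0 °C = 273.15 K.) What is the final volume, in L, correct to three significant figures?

V₂ ≈ 3.30 L

Convert: T₁ = 198.0 K.
From PV = nRT: V₁ = nRT₁/P₁ = 1.542 L.
Isobaric, so V/T is constant: P₂ = P₁; V₂ = V₁·(T₂/T₁) = 3.301 L.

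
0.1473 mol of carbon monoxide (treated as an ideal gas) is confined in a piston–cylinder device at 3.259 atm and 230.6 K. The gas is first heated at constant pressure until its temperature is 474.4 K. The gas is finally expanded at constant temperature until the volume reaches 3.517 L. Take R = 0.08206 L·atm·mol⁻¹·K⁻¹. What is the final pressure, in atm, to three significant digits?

From PV = nRT: V₁ = nRT₁/P₁ = 0.8553 L.
Isobaric, so V/T is constant: P₂ = P₁; V₂ = V₁·(T₂/T₁) = 1.760 L.
Isothermal, so P V is constant: T₃ = T₂; P₃ = P₂·(V₂/V₃) = 1.630 atm.

P₃ ≈ 1.63 atm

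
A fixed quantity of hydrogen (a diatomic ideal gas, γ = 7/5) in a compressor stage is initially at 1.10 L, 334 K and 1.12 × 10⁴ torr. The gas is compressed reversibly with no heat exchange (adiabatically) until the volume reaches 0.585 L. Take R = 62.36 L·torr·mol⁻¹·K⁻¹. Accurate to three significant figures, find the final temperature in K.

T₂ ≈ 430 K

Adiabatic (γ = 7/5), T V^(γ−1) and P V^γ constant: T₂ = T₁·(V₁/V₂)^(γ−1) = 430.0 K; P₂ = P₁·(V₁/V₂)^γ = 2.711e+04 torr.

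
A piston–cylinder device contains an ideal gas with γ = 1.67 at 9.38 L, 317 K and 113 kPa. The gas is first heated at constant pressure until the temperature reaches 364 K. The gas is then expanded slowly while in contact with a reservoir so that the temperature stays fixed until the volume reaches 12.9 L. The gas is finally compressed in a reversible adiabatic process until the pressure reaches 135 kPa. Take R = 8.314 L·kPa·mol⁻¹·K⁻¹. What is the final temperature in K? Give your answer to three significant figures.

T₄ ≈ 420 K

P constant ⇒ V ∝ T: P₂ = P₁; V₂ = V₁·(T₂/T₁) = 10.77 L.
T constant ⇒ Boyle's law P V = const: T₃ = T₂; P₃ = P₂·(V₂/V₃) = 94.35 kPa.
Reversible adiabatic, γ = 1.67: T₄ = T₃·(P₄/P₃)^((γ−1)/γ) = 420.3 K; V₄ = V₃·(P₃/P₄)^(1/γ) = 10.41 L.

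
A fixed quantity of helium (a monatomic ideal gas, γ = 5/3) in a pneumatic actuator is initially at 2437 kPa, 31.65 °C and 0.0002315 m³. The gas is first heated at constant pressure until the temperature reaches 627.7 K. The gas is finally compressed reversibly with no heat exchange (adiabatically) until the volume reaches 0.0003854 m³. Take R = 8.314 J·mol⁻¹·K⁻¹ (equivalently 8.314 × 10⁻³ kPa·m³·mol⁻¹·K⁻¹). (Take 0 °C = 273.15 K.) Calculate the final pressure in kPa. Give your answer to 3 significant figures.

P₃ ≈ 3.47e+03 kPa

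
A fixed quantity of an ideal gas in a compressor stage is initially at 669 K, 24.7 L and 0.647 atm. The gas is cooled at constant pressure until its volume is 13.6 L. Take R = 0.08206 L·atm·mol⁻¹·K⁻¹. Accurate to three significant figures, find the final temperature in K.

T₂ ≈ 368 K

P constant ⇒ V ∝ T: P₂ = P₁; T₂ = T₁·(V₂/V₁) = 368.4 K.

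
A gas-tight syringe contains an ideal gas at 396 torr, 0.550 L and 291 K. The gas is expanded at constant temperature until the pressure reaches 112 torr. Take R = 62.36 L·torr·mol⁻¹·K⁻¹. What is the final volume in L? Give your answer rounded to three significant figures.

T constant ⇒ Boyle's law P V = const: T₂ = T₁; V₂ = V₁·(P₁/P₂) = 1.945 L.

V₂ ≈ 1.94 L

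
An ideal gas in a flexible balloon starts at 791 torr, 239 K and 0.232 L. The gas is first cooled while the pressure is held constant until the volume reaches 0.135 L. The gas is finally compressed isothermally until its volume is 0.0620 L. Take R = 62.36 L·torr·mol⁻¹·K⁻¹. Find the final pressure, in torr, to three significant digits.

Isobaric, so V/T is constant: P₂ = P₁; T₂ = T₁·(V₂/V₁) = 139.1 K.
T constant ⇒ Boyle's law P V = const: T₃ = T₂; P₃ = P₂·(V₂/V₃) = 1722 torr.

P₃ ≈ 1.72e+03 torr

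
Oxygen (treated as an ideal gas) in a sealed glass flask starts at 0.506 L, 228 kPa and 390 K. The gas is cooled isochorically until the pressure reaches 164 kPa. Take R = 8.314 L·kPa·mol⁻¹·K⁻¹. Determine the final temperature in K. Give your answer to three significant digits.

V constant ⇒ P ∝ T: V₂ = V₁; T₂ = T₁·(P₂/P₁) = 280.5 K.

T₂ ≈ 281 K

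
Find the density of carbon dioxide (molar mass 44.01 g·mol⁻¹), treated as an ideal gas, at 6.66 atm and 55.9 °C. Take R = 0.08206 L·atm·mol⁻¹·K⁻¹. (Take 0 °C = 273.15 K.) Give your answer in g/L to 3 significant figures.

ρ ≈ 10.9 g/L

ρ = PM/(RT) = (6.66 × 44.01) / (0.08206 × 329.0)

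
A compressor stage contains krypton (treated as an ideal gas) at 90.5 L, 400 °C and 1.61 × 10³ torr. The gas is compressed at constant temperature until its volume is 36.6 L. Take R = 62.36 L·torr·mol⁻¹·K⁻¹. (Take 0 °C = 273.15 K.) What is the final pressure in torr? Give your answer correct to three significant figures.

P₂ ≈ 3.98e+03 torr

Convert: T₁ = 673.1 K.
Isothermal, so P V is constant: T₂ = T₁; P₂ = P₁·(V₁/V₂) = 3981 torr.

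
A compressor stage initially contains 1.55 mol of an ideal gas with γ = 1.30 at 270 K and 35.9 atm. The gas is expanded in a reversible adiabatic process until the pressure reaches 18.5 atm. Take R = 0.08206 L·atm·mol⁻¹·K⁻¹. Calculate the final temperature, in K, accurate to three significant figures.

From PV = nRT: V₁ = nRT₁/P₁ = 0.9566 L.
Reversible adiabatic, γ = 1.30: T₂ = T₁·(P₂/P₁)^((γ−1)/γ) = 231.7 K; V₂ = V₁·(P₁/P₂)^(1/γ) = 1.593 L.

T₂ ≈ 232 K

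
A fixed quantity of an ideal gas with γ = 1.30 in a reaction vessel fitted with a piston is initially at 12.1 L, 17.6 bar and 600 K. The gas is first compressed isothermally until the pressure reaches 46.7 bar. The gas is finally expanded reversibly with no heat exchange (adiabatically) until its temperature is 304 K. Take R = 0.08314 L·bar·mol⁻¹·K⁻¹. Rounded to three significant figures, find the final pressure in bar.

P₃ ≈ 2.45 bar

T constant ⇒ Boyle's law P V = const: T₂ = T₁; V₂ = V₁·(P₁/P₂) = 4.560 L.
Adiabatic (γ = 1.30), T V^(γ−1) and P V^γ constant: P₃ = P₂·(T₃/T₂)^(γ/(γ−1)) = 2.453 bar; V₃ = V₂·(T₂/T₃)^(1/(γ−1)) = 43.98 L.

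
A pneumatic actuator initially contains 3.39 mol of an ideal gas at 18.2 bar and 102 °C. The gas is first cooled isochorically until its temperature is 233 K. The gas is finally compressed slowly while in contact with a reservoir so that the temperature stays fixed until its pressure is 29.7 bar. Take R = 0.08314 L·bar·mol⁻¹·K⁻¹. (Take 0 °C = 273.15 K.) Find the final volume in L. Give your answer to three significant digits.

Convert: T₁ = 375.1 K.
From PV = nRT: V₁ = nRT₁/P₁ = 5.810 L.
V constant ⇒ P ∝ T: V₂ = V₁; P₂ = P₁·(T₂/T₁) = 11.30 bar.
Isothermal, so P V is constant: T₃ = T₂; V₃ = V₂·(P₂/P₃) = 2.211 L.

V₃ ≈ 2.21 L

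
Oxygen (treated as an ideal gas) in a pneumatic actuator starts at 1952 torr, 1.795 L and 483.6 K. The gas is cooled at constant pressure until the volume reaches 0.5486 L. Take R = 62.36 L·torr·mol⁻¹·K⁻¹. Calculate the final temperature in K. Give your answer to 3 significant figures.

P constant ⇒ V ∝ T: P₂ = P₁; T₂ = T₁·(V₂/V₁) = 147.8 K.

T₂ ≈ 148 K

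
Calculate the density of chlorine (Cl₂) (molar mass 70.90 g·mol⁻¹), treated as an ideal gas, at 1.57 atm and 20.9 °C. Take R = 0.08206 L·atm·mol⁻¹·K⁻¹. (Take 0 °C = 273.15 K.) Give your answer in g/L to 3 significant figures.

ρ ≈ 4.61 g/L

ρ = PM/(RT) = (1.57 × 70.90) / (0.08206 × 294.0)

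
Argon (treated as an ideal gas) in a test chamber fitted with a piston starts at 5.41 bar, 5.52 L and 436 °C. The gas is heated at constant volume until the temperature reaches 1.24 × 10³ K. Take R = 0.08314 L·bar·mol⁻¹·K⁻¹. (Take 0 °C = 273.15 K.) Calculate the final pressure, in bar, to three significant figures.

P₂ ≈ 9.46 bar

Convert: T₁ = 709.1 K.
Isochoric, so P/T is constant: V₂ = V₁; P₂ = P₁·(T₂/T₁) = 9.460 bar.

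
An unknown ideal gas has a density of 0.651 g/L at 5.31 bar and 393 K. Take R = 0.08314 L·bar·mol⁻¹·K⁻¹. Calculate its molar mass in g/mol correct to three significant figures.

ρ = PM/(RT) ⇒ M = ρRT/P = (0.651 × 0.08314 × 393.0) / 5.31

M ≈ 4.01 g/mol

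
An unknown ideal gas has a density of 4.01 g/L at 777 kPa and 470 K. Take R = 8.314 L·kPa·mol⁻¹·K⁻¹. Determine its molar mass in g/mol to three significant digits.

ρ = PM/(RT) ⇒ M = ρRT/P = (4.01 × 8.314 × 470.0) / 777

M ≈ 20.2 g/mol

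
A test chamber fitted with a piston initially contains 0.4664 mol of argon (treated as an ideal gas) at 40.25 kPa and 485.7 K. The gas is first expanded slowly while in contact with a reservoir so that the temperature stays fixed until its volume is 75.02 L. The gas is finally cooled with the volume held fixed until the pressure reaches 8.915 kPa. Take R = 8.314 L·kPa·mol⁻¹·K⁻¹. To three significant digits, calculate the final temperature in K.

T₃ ≈ 172 K

From PV = nRT: V₁ = nRT₁/P₁ = 46.79 L.
T constant ⇒ Boyle's law P V = const: T₂ = T₁; P₂ = P₁·(V₁/V₂) = 25.10 kPa.
Isochoric, so P/T is constant: V₃ = V₂; T₃ = T₂·(P₃/P₂) = 172.5 K.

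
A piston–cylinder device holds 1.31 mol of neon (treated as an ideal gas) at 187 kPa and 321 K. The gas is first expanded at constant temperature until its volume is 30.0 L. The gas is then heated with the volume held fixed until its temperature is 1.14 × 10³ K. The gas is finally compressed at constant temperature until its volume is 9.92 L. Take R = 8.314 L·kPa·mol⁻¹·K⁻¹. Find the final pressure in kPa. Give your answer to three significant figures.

From PV = nRT: V₁ = nRT₁/P₁ = 18.70 L.
T constant ⇒ Boyle's law P V = const: T₂ = T₁; P₂ = P₁·(V₁/V₂) = 116.5 kPa.
Isochoric, so P/T is constant: V₃ = V₂; P₃ = P₂·(T₃/T₂) = 413.9 kPa.
Isothermal, so P V is constant: T₄ = T₃; P₄ = P₃·(V₃/V₄) = 1252 kPa.

P₄ ≈ 1.25e+03 kPa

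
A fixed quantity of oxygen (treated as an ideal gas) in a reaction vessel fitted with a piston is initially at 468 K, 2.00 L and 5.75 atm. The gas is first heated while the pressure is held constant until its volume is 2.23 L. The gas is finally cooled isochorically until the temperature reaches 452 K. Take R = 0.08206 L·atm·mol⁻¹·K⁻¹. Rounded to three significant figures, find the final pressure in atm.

P₃ ≈ 4.98 atm

P constant ⇒ V ∝ T: P₂ = P₁; T₂ = T₁·(V₂/V₁) = 521.8 K.
V constant ⇒ P ∝ T: V₃ = V₂; P₃ = P₂·(T₃/T₂) = 4.981 atm.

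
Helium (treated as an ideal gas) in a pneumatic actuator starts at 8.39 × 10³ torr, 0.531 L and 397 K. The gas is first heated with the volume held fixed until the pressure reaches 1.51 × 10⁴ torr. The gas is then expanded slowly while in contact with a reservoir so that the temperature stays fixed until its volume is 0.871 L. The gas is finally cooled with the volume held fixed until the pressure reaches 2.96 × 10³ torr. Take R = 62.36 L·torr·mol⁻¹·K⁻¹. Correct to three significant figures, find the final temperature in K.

T₄ ≈ 230 K

V constant ⇒ P ∝ T: V₂ = V₁; T₂ = T₁·(P₂/P₁) = 714.5 K.
T constant ⇒ Boyle's law P V = const: T₃ = T₂; P₃ = P₂·(V₂/V₃) = 9206 torr.
Isochoric, so P/T is constant: V₄ = V₃; T₄ = T₃·(P₄/P₃) = 229.7 K.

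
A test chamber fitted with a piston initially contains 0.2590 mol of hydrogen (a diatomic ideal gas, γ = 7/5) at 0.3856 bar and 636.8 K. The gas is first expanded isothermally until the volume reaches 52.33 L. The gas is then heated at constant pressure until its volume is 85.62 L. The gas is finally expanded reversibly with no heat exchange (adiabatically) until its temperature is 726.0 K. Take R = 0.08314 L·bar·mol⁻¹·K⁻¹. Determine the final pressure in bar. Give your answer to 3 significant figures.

From PV = nRT: V₁ = nRT₁/P₁ = 35.56 L.
Isothermal, so P V is constant: T₂ = T₁; P₂ = P₁·(V₁/V₂) = 0.2620 bar.
P constant ⇒ V ∝ T: P₃ = P₂; T₃ = T₂·(V₃/V₂) = 1042 K.
Adiabatic (γ = 7/5), T V^(γ−1) and P V^γ constant: P₄ = P₃·(T₄/T₃)^(γ/(γ−1)) = 0.07400 bar; V₄ = V₃·(T₃/T₄)^(1/(γ−1)) = 211.3 L.

P₄ ≈ 0.0740 bar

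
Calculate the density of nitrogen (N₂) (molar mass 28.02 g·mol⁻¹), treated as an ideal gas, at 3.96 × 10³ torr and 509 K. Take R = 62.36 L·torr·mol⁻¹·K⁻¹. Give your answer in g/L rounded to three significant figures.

ρ ≈ 3.50 g/L

ρ = PM/(RT) = (3.96e+03 × 28.02) / (62.36 × 509.0)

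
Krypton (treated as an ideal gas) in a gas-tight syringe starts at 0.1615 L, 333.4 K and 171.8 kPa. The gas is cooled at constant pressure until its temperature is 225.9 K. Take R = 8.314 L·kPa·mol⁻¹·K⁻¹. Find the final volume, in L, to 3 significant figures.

V₂ ≈ 0.109 L

Isobaric, so V/T is constant: P₂ = P₁; V₂ = V₁·(T₂/T₁) = 0.1094 L.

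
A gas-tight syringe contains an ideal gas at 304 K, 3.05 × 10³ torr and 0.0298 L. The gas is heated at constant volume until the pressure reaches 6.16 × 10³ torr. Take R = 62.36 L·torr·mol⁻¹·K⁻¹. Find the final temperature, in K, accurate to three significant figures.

V constant ⇒ P ∝ T: V₂ = V₁; T₂ = T₁·(P₂/P₁) = 614.0 K.

T₂ ≈ 614 K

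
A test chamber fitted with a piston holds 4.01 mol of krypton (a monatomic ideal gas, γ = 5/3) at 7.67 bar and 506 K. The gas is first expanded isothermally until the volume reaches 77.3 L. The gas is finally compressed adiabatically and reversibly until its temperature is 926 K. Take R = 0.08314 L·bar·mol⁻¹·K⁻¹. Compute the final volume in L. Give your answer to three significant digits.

V₃ ≈ 31.2 L

From PV = nRT: V₁ = nRT₁/P₁ = 21.99 L.
T constant ⇒ Boyle's law P V = const: T₂ = T₁; P₂ = P₁·(V₁/V₂) = 2.182 bar.
Reversible adiabatic, γ = 5/3: P₃ = P₂·(T₃/T₂)^(γ/(γ−1)) = 9.887 bar; V₃ = V₂·(T₂/T₃)^(1/(γ−1)) = 31.22 L.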